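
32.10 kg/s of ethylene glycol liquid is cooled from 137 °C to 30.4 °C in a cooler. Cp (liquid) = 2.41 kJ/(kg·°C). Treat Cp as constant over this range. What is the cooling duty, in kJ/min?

Q_c = 495000 kJ/min

Q = ṁ·Cp·ΔT = 32.10 × 2.41 × (30.4 − 137) = -8246.7 kJ/s
Cooling duty = 494800 kJ/min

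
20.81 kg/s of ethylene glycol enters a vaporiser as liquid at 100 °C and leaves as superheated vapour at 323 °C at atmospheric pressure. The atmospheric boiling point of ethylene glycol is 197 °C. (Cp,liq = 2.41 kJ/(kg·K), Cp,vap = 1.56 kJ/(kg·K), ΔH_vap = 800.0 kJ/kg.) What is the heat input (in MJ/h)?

Q = 92200 MJ/h

liquid 100→197 °C: 233.77 kJ/kg
vaporisation at 197 °C: 800 kJ/kg
vapour 197→323 °C: 196.56 kJ/kg
Δh = 233.77 + 800 + 196.56 = 1230.3 kJ/kg
Q = ṁ·Δh = 20.81 kg/s × 1230.3 kJ/kg = 25603 kJ/s
|Q| = 25603 kW = 92171 MJ/h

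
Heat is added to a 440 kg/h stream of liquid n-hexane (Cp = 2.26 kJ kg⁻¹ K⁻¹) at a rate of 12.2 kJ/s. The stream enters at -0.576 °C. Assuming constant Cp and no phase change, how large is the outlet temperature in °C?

Q = 12.2 kJ/s = 43920 kJ/h
ΔT = Q/(ṁ·Cp) = 43920/(440×2.26) = 44.167 K
T_out = -0.576 + 44.167 = 43.591 °C

T_out = 43.6 °C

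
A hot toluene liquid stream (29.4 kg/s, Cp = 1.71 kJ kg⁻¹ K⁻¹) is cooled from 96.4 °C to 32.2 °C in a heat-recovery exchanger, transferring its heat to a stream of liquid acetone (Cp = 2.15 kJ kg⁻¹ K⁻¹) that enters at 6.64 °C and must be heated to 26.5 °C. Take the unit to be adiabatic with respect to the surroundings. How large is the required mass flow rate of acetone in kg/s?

ṁ_c = 75.6 kg/s

Heat released by hot stream: Q = 29.4 × 1.71 × (96.4 − 32.2) = 3227.6 kJ/s
Energy balance on cold side (adiabatic exchanger): Q = ṁ_c·Cp_c·(T_c,out − T_c,in)
ṁ_c = 3227.6 / [2.15 × (26.5 − 6.64)] = 75.589 kg/s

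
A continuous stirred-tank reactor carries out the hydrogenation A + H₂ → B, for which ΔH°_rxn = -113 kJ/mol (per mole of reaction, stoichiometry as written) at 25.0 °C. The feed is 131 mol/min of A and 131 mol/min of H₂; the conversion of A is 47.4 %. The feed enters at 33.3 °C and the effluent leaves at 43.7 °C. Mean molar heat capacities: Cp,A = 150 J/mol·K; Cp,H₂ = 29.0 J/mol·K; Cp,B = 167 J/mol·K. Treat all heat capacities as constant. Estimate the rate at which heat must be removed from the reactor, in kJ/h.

Q_out = 407000 kJ/h

Extent of reaction ξ = 0.474 × 131 = 62.094 mol/min
Reaction term: ξ·ΔH°_rxn = 62.094 × -113 = -7016.6 kJ/min
Sensible, feed 33.3→25 °C: -194.63 kJ/min
Outlet flows (mol/min): A 68.906, H₂ 68.906, B 62.094
Sensible, products 25→43.7 °C: 424.56 kJ/min
Q = ΔH = -6786.7 kJ/min = -113.11 kW
Heat removed = 407200 kJ/h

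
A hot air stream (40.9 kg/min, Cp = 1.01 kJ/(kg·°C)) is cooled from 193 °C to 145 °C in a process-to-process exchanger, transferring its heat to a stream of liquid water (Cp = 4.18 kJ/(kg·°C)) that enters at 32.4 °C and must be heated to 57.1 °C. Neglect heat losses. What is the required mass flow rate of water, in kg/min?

Heat released by hot stream: Q = 40.9 × 1.01 × (193 − 145) = 1982.8 kJ/min
Energy balance on cold side (adiabatic exchanger): Q = ṁ_c·Cp_c·(T_c,out − T_c,in)
ṁ_c = 1982.8 / [4.18 × (57.1 − 32.4)] = 19.205 kg/min

ṁ_c = 19.2 kg/min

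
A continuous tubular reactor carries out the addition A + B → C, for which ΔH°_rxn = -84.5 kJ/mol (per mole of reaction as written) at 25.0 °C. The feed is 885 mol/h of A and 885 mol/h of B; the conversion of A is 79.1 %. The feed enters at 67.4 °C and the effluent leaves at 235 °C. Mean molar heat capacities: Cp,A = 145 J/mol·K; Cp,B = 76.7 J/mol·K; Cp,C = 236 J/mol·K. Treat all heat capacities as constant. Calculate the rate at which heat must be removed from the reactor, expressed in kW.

Q_out = 6.71 kW

Extent of reaction ξ = 0.791 × 885 = 700.04 mol/h
Reaction term: ξ·ΔH°_rxn = 700.04 × -84.5 = -59153 kJ/h
Sensible, feed 67.4→25 °C: -8319.1 kJ/h
Outlet flows (mol/h): A 184.96, B 184.96, C 700.04
Sensible, products 25→235 °C: 43305 kJ/h
Q = ΔH = -24167 kJ/h = -6.713 kW
Heat removed = 6.713 kW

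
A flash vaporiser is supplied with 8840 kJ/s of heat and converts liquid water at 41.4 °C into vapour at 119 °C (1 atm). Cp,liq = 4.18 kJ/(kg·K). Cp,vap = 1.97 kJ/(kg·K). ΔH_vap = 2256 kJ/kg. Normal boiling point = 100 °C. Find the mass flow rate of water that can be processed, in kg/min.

Δh = 4.18×(100−41.4) + 2256 + 1.97×(119−100) = 2538.4 kJ/kg
Q = 8840 kJ/s = 8840 kJ/s = 530400 kJ/min
ṁ = Q/Δh = 530400 / 2538.4 = 208.95 kg/min

ṁ = 209 kg/min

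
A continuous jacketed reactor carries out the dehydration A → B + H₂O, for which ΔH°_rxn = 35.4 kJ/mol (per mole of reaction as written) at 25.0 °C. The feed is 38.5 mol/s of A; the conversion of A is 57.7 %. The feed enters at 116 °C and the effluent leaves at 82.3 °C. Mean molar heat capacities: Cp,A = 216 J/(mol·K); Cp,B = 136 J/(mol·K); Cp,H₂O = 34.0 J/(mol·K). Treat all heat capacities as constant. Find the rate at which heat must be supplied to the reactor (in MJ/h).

Extent of reaction ξ = 0.577 × 38.5 = 22.214 mol/s
Reaction term: ξ·ΔH°_rxn = 22.214 × 35.4 = 786.39 kJ/s
Sensible, feed 116→25 °C: -756.76 kJ/s
Outlet flows (mol/s): A 16.286, B 22.214, H₂O 22.214
Sensible, products 25→82.3 °C: 417.95 kJ/s
Q = ΔH = 447.59 kJ/s = 447.59 kW
Heat supplied = 1611.3 MJ/h

Q_in = 1610 MJ/h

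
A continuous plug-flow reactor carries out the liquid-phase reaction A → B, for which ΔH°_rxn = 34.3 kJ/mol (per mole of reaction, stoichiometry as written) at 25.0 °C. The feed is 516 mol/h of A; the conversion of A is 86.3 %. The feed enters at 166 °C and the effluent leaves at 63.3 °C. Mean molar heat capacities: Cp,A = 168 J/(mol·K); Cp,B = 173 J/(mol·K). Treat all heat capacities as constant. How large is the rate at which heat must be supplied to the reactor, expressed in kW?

Extent of reaction ξ = 0.863 × 516 = 445.31 mol/h
Reaction term: ξ·ΔH°_rxn = 445.31 × 34.3 = 15274 kJ/h
Sensible, feed 166→25 °C: -12223 kJ/h
Outlet flows (mol/h): A 70.692, B 445.31
Sensible, products 25→63.3 °C: 3405.4 kJ/h
Q = ΔH = 6456.5 kJ/h = 1.7935 kW
Heat supplied = 1.7935 kW

Q_in = 1.79 kW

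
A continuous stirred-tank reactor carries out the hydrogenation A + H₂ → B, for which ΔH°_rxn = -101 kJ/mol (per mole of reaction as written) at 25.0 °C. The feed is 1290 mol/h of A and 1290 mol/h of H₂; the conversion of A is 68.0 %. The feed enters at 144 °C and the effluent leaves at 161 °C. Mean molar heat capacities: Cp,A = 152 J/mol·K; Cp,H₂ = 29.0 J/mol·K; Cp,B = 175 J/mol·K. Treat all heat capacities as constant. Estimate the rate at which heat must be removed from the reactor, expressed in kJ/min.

Q_out = 1420 kJ/min

Extent of reaction ξ = 0.680 × 1290 = 877.2 mol/h
Reaction term: ξ·ΔH°_rxn = 877.2 × -101 = -88597 kJ/h
Sensible, feed 144→25 °C: -27785 kJ/h
Outlet flows (mol/h): A 412.8, H₂ 412.8, B 877.2
Sensible, products 25→161 °C: 31039 kJ/h
Q = ΔH = -85344 kJ/h = -23.707 kW
Heat removed = 1422.4 kJ/min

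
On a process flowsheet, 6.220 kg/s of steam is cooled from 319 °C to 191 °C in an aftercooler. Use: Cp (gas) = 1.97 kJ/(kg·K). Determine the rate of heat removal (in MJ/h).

Q_c = 5650 MJ/h

Q = ṁ·Cp·ΔT = 6.220 × 1.97 × (191 − 319) = -1568.4 kJ/s
Cooling duty = 5646.4 MJ/h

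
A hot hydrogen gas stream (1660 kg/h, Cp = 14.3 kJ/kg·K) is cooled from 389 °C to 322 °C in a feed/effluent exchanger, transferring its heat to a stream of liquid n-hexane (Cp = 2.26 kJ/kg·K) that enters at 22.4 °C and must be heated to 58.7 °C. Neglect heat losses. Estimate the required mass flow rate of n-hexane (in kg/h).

ṁ_c = 19400 kg/h

Heat released by hot stream: Q = 1660 × 14.3 × (389 − 322) = 1.5904e+06 kJ/h
Energy balance on cold side (adiabatic exchanger): Q = ṁ_c·Cp_c·(T_c,out − T_c,in)
ṁ_c = 1.5904e+06 / [2.26 × (58.7 − 22.4)] = 19387 kg/h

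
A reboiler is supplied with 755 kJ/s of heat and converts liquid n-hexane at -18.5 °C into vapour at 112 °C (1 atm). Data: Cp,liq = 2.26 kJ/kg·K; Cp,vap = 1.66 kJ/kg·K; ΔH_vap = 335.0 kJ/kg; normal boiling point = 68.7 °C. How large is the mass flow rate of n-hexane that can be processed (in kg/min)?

Δh = 2.26×(68.7−-18.5) + 335.0 + 1.66×(112−68.7) = 603.95 kJ/kg
Q = 755 kJ/s = 755 kJ/s = 45300 kJ/min
ṁ = Q/Δh = 45300 / 603.95 = 75.006 kg/min

ṁ = 75.0 kg/min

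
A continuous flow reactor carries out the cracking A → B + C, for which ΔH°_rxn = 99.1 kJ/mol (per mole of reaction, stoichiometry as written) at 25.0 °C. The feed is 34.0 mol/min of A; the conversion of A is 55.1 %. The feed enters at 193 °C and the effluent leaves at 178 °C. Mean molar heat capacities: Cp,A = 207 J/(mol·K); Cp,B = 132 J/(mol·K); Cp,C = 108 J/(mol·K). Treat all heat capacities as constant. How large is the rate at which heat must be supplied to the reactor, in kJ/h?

Extent of reaction ξ = 0.551 × 34.0 = 18.734 mol/min
Reaction term: ξ·ΔH°_rxn = 18.734 × 99.1 = 1856.5 kJ/min
Sensible, feed 193→25 °C: -1182.4 kJ/min
Outlet flows (mol/min): A 15.266, B 18.734, C 18.734
Sensible, products 25→178 °C: 1171.4 kJ/min
Q = ΔH = 1845.6 kJ/min = 30.759 kW
Heat supplied = 110730 kJ/h

Q_in = 111000 kJ/h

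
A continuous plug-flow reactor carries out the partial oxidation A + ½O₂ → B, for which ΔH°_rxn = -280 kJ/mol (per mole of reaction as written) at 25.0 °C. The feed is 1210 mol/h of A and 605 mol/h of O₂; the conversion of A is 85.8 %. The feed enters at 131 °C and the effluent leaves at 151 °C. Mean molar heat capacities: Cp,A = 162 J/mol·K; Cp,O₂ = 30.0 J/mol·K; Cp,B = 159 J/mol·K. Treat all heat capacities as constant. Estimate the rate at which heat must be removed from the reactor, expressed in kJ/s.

Extent of reaction ξ = 0.858 × 1210 = 1038.2 mol/h
Reaction term: ξ·ΔH°_rxn = 1038.2 × -280 = -290690 kJ/h
Sensible, feed 131→25 °C: -22702 kJ/h
Outlet flows (mol/h): A 171.82, O₂ 85.91, B 1038.2
Sensible, products 25→151 °C: 24631 kJ/h
Q = ΔH = -288760 kJ/h = -80.212 kW
Heat removed = 80.212 kJ/s

Q_out = 80.2 kJ/s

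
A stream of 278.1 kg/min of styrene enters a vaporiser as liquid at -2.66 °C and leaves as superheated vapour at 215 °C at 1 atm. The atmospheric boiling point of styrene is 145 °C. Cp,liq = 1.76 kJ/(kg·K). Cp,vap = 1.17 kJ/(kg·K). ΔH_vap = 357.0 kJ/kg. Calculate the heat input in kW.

Q = 3240 kW

liquid -2.66→145 °C: 259.88 kJ/kg
vaporisation at 145 °C: 357 kJ/kg
vapour 145→215 °C: 81.9 kJ/kg
Δh = 259.88 + 357 + 81.9 = 698.78 kJ/kg
Q = ṁ·Δh = 278.1 kg/min × 698.78 kJ/kg = 194330 kJ/min
|Q| = 3238.9 kW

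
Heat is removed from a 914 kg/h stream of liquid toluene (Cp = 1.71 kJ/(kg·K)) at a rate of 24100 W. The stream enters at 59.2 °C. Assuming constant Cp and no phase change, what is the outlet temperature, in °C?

Q = 24100 W = 86760 kJ/h
ΔT = Q/(ṁ·Cp) = 86760/(914×1.71) = 55.511 K
T_out = 59.2 − 55.511 = 3.6892 °C

T_out = 3.69 °C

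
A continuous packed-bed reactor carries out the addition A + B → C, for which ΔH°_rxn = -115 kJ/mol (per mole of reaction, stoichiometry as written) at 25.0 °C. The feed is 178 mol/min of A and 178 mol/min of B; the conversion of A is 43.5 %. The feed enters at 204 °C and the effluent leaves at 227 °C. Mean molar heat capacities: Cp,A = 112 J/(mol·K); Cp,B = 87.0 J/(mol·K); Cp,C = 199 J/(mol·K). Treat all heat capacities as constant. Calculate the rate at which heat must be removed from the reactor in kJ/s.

Q_out = 135 kJ/s

Extent of reaction ξ = 0.435 × 178 = 77.43 mol/min
Reaction term: ξ·ΔH°_rxn = 77.43 × -115 = -8904.4 kJ/min
Sensible, feed 204→25 °C: -6340.5 kJ/min
Outlet flows (mol/min): A 100.57, B 100.57, C 77.43
Sensible, products 25→227 °C: 7155.2 kJ/min
Q = ΔH = -8089.7 kJ/min = -134.83 kW
Heat removed = 134.83 kJ/s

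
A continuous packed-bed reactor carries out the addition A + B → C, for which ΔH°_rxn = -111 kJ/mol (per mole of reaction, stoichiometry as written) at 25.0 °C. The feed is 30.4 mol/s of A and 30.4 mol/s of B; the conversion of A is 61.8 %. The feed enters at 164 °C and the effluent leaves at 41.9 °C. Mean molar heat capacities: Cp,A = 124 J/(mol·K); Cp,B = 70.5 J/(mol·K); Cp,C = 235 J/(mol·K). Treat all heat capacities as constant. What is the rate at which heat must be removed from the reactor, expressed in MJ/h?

Extent of reaction ξ = 0.618 × 30.4 = 18.787 mol/s
Reaction term: ξ·ΔH°_rxn = 18.787 × -111 = -2085.4 kJ/s
Sensible, feed 164→25 °C: -821.88 kJ/s
Outlet flows (mol/s): A 11.613, B 11.613, C 18.787
Sensible, products 25→41.9 °C: 112.79 kJ/s
Q = ΔH = -2794.5 kJ/s = -2794.5 kW
Heat removed = 10060 MJ/h

Q_out = 10100 MJ/h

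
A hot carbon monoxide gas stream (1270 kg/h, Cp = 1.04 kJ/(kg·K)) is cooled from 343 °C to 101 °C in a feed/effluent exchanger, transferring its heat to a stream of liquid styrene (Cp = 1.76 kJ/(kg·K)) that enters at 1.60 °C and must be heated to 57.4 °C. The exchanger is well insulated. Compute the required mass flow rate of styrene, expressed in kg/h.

ṁ_c = 3250 kg/h

Heat released by hot stream: Q = 1270 × 1.04 × (343 − 101) = 319630 kJ/h
Energy balance on cold side (adiabatic exchanger): Q = ṁ_c·Cp_c·(T_c,out − T_c,in)
ṁ_c = 319630 / [1.76 × (57.4 − 1.60)] = 3254.7 kg/h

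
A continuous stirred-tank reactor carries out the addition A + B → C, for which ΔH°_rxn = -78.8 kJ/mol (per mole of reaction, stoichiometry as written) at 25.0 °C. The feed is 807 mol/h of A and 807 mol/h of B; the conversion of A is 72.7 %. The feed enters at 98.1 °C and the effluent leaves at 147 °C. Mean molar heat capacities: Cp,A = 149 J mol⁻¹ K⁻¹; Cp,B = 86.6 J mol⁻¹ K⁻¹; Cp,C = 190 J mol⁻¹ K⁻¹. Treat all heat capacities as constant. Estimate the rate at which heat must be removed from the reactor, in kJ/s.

Q_out = 11.2 kJ/s

Extent of reaction ξ = 0.727 × 807 = 586.69 mol/h
Reaction term: ξ·ΔH°_rxn = 586.69 × -78.8 = -46231 kJ/h
Sensible, feed 98.1→25 °C: -13898 kJ/h
Outlet flows (mol/h): A 220.31, B 220.31, C 586.69
Sensible, products 25→147 °C: 19932 kJ/h
Q = ΔH = -40198 kJ/h = -11.166 kW
Heat removed = 11.166 kJ/s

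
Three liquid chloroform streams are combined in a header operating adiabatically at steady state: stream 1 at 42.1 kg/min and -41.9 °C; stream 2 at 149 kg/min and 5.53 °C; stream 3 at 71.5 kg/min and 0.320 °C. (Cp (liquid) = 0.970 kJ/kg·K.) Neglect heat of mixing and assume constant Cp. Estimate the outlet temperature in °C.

Adiabatic, steady state ⇒ Σ ṁᵢCp,ᵢ(T_out − Tᵢ) = 0
Σ ṁᵢCp,ᵢTᵢ = 42.1×0.970×-41.9 + 149×0.970×5.53 + 71.5×0.970×0.320 = -889.63
Σ ṁᵢCp,ᵢ = 42.1×0.970 + 149×0.970 + 71.5×0.970 = 254.72
T_out = -889.63 / 254.72 = -3.4925 °C

T_out = -3.49 °C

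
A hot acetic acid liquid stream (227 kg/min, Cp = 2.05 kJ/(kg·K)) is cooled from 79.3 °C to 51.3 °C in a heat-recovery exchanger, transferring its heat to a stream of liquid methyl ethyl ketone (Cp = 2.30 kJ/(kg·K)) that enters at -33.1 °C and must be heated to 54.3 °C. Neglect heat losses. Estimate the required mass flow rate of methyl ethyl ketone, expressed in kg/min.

Heat released by hot stream: Q = 227 × 2.05 × (79.3 − 51.3) = 13030 kJ/min
Energy balance on cold side (adiabatic exchanger): Q = ṁ_c·Cp_c·(T_c,out − T_c,in)
ṁ_c = 13030 / [2.30 × (54.3 − -33.1)] = 64.818 kg/min

ṁ_c = 64.8 kg/min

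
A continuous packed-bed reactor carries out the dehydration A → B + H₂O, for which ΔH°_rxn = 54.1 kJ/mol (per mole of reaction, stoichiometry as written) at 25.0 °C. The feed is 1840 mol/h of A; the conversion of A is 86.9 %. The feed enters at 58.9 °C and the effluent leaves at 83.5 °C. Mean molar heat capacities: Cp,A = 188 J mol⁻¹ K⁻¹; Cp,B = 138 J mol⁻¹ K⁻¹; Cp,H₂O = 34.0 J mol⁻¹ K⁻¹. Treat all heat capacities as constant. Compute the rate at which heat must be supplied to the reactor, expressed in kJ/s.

Extent of reaction ξ = 0.869 × 1840 = 1599 mol/h
Reaction term: ξ·ΔH°_rxn = 1599 × 54.1 = 86504 kJ/h
Sensible, feed 58.9→25 °C: -11727 kJ/h
Outlet flows (mol/h): A 241.04, B 1599, H₂O 1599
Sensible, products 25→83.5 °C: 18740 kJ/h
Q = ΔH = 93517 kJ/h = 25.977 kW
Heat supplied = 25.977 kJ/s

Q_in = 26.0 kJ/s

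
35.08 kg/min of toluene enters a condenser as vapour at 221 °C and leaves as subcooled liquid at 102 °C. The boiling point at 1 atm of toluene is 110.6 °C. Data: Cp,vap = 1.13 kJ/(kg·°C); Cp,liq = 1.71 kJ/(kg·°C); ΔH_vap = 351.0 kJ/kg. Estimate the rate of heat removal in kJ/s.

Q_c = 287 kJ/s

vapour 221→110.6 °C: -124.75 kJ/kg
condensation at 110.6 °C: -351 kJ/kg
liquid 110.6→102 °C: -14.706 kJ/kg
Δh = -124.75 + -351 + -14.706 = -490.46 kJ/kg
Q = ṁ·Δh = 35.08 kg/min × -490.46 kJ/kg = -17205 kJ/min
|Q| = 286.75 kW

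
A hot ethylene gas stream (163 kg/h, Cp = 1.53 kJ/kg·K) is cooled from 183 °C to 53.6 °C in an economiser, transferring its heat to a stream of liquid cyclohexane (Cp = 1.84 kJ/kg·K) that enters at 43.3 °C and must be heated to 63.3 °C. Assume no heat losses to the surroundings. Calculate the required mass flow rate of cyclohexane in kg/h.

Heat released by hot stream: Q = 163 × 1.53 × (183 − 53.6) = 32271 kJ/h
Energy balance on cold side (adiabatic exchanger): Q = ṁ_c·Cp_c·(T_c,out − T_c,in)
ṁ_c = 32271 / [1.84 × (63.3 − 43.3)] = 876.93 kg/h

ṁ_c = 877 kg/h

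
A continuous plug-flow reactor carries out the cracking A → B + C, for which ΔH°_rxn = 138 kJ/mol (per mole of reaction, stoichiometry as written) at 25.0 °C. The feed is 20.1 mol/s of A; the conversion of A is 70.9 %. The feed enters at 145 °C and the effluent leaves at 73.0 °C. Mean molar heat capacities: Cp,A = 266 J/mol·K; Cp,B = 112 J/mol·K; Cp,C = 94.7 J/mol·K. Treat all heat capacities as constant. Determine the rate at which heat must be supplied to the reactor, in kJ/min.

Q_in = 92500 kJ/min

Extent of reaction ξ = 0.709 × 20.1 = 14.251 mol/s
Reaction term: ξ·ΔH°_rxn = 14.251 × 138 = 1966.6 kJ/s
Sensible, feed 145→25 °C: -641.59 kJ/s
Outlet flows (mol/s): A 5.8491, B 14.251, C 14.251
Sensible, products 25→73.0 °C: 216.07 kJ/s
Q = ΔH = 1541.1 kJ/s = 1541.1 kW
Heat supplied = 92466 kJ/min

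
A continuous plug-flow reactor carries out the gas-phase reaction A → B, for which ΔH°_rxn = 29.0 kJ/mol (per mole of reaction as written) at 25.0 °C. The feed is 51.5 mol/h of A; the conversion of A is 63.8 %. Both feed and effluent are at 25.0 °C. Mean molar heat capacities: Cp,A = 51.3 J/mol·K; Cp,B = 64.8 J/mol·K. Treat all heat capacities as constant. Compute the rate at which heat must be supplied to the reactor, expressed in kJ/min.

Extent of reaction ξ = 0.638 × 51.5 = 32.857 mol/h
Reaction term: ξ·ΔH°_rxn = 32.857 × 29.0 = 952.85 kJ/h
Q = ΔH = 952.85 kJ/h = 0.26468 kW
Heat supplied = 15.881 kJ/min

Q_in = 15.9 kJ/min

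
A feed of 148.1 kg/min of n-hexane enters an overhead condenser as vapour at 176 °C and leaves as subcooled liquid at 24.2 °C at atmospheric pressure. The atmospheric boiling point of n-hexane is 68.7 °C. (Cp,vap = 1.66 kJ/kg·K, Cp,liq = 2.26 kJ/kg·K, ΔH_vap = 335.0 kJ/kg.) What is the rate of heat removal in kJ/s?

Q_c = 1510 kJ/s

vapour 176→68.7 °C: -178.12 kJ/kg
condensation at 68.7 °C: -335 kJ/kg
liquid 68.7→24.2 °C: -100.57 kJ/kg
Δh = -178.12 + -335 + -100.57 = -613.69 kJ/kg
Q = ṁ·Δh = 148.1 kg/min × -613.69 kJ/kg = -90887 kJ/min
|Q| = 1514.8 kW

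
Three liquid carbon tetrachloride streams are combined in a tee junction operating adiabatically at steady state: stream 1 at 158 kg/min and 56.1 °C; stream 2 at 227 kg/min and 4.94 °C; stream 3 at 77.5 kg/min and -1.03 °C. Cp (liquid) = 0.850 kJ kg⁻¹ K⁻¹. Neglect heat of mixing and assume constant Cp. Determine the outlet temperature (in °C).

T_out = 21.4 °C

Adiabatic, steady state ⇒ Σ ṁᵢCp,ᵢ(T_out − Tᵢ) = 0
T_out = Σ ṁᵢCp,ᵢTᵢ / Σ ṁᵢCp,ᵢ
      = 8419.6 / 393.12 = 21.417 °C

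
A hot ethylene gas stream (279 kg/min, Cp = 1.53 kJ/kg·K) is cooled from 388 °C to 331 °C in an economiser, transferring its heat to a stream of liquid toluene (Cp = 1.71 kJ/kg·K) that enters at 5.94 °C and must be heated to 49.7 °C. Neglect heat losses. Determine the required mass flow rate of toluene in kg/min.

Heat released by hot stream: Q = 279 × 1.53 × (388 − 331) = 24332 kJ/min
Energy balance on cold side (adiabatic exchanger): Q = ṁ_c·Cp_c·(T_c,out − T_c,in)
ṁ_c = 24332 / [1.71 × (49.7 − 5.94)] = 325.16 kg/min

ṁ_c = 325 kg/min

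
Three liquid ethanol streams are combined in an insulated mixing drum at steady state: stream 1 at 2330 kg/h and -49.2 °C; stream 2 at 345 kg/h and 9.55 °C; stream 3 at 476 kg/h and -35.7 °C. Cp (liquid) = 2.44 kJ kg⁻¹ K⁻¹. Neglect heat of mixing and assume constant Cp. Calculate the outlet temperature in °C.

No heat crosses the boundary, so H_out = H_in.
Σ ṁᵢCp,ᵢTᵢ = 2330×2.44×-49.2 + 345×2.44×9.55 + 476×2.44×-35.7 = -313140
Σ ṁᵢCp,ᵢ = 2330×2.44 + 345×2.44 + 476×2.44 = 7688.4
T_out = -313140 / 7688.4 = -40.728 °C

T_out = -40.7 °C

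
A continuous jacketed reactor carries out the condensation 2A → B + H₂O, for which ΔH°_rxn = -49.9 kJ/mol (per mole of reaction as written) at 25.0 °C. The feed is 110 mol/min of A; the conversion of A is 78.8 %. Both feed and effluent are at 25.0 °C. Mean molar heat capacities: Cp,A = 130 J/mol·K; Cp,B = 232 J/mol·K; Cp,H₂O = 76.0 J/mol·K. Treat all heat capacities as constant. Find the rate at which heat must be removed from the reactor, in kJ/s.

Q_out = 36.0 kJ/s

Extent of reaction ξ = 0.788 × 110 / 2 = 43.34 mol/min
Reaction term: ξ·ΔH°_rxn = 43.34 × -49.9 = -2162.7 kJ/min
Q = ΔH = -2162.7 kJ/min = -36.044 kW
Heat removed = 36.044 kJ/s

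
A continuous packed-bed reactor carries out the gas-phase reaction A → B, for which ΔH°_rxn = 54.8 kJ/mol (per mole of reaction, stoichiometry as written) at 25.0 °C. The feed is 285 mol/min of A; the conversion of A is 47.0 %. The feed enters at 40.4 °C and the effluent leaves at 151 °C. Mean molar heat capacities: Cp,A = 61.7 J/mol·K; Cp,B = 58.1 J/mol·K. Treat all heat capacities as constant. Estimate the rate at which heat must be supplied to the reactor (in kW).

Q_in = 154 kW

Extent of reaction ξ = 0.470 × 285 = 133.95 mol/min
Reaction term: ξ·ΔH°_rxn = 133.95 × 54.8 = 7340.5 kJ/min
Sensible, feed 40.4→25 °C: -270.8 kJ/min
Outlet flows (mol/min): A 151.05, B 133.95
Sensible, products 25→151 °C: 2154.9 kJ/min
Q = ΔH = 9224.5 kJ/min = 153.74 kW
Heat supplied = 153.74 kW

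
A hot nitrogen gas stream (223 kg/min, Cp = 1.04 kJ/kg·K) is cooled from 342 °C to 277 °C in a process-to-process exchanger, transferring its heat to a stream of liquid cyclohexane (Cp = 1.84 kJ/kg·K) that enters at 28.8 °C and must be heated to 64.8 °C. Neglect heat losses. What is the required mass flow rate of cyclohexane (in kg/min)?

ṁ_c = 228 kg/min

Heat released by hot stream: Q = 223 × 1.04 × (342 − 277) = 15075 kJ/min
Energy balance on cold side (adiabatic exchanger): Q = ṁ_c·Cp_c·(T_c,out − T_c,in)
ṁ_c = 15075 / [1.84 × (64.8 − 28.8)] = 227.58 kg/min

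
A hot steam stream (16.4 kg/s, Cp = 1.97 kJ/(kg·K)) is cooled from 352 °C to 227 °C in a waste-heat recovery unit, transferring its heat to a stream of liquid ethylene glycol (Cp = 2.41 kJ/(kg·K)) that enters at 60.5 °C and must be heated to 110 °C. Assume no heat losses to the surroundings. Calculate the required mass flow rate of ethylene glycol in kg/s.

Heat released by hot stream: Q = 16.4 × 1.97 × (352 − 227) = 4038.5 kJ/s
Energy balance on cold side (adiabatic exchanger): Q = ṁ_c·Cp_c·(T_c,out − T_c,in)
ṁ_c = 4038.5 / [2.41 × (110 − 60.5)] = 33.853 kg/s

ṁ_c = 33.9 kg/s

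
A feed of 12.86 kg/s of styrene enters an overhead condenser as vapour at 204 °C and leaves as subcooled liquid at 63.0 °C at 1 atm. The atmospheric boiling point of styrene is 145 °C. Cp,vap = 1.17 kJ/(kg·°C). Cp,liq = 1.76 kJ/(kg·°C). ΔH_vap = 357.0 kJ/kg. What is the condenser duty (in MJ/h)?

vapour 204→145 °C: -69.03 kJ/kg
condensation at 145 °C: -357 kJ/kg
liquid 145→63.0 °C: -144.32 kJ/kg
Δh = -69.03 + -357 + -144.32 = -570.35 kJ/kg
Q = ṁ·Δh = 12.86 kg/s × -570.35 kJ/kg = -7334.7 kJ/s
|Q| = 7334.7 kW = 26405 MJ/h

Q_c = 26400 MJ/h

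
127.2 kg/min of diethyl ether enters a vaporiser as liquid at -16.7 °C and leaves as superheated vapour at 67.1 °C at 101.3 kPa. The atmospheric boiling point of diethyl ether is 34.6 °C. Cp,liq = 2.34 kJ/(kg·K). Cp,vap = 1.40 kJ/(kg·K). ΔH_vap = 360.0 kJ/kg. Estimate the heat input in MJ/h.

Q = 4010 MJ/h

liquid -16.7→34.6 °C: 120.04 kJ/kg
vaporisation at 34.6 °C: 360 kJ/kg
vapour 34.6→67.1 °C: 45.5 kJ/kg
Δh = 120.04 + 360 + 45.5 = 525.54 kJ/kg
Q = ṁ·Δh = 127.2 kg/min × 525.54 kJ/kg = 66849 kJ/min
|Q| = 1114.1 kW = 4010.9 MJ/h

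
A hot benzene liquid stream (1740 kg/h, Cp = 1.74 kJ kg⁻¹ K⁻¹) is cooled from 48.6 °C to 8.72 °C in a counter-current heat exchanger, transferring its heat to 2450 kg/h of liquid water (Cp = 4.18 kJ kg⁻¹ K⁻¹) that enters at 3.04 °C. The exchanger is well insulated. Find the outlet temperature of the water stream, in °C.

Heat released by hot stream: Q = 1740 × 1.74 × (48.6 − 8.72) = 120740 kJ/h
Energy balance on cold side (adiabatic exchanger): Q = ṁ_c·Cp_c·(T_c,out − T_c,in)
T_c,out = 3.04 + 120740/(2450 × 4.18) = 14.83 °C

T_c,out = 14.8 °C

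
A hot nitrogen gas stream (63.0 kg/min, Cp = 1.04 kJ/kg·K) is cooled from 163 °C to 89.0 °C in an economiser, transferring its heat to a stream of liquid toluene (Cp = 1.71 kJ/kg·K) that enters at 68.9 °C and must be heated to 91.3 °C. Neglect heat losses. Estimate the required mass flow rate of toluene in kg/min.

ṁ_c = 127 kg/min

Heat released by hot stream: Q = 63.0 × 1.04 × (163 − 89.0) = 4848.5 kJ/min
Energy balance on cold side (adiabatic exchanger): Q = ṁ_c·Cp_c·(T_c,out − T_c,in)
ṁ_c = 4848.5 / [1.71 × (91.3 − 68.9)] = 126.58 kg/min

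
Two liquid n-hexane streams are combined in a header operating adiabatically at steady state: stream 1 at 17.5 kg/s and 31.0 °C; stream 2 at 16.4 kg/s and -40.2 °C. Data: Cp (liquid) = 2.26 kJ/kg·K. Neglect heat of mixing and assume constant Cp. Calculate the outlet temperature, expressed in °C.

T_out = -3.44 °C

Energy balance with Q = 0: Σ ṁᵢCp,ᵢ(T_out − Tᵢ) = 0
Σ ṁᵢCp,ᵢTᵢ = 17.5×2.26×31.0 + 16.4×2.26×-40.2 = -263.92
Σ ṁᵢCp,ᵢ = 17.5×2.26 + 16.4×2.26 = 76.614
T_out = -263.92 / 76.614 = -3.4448 °C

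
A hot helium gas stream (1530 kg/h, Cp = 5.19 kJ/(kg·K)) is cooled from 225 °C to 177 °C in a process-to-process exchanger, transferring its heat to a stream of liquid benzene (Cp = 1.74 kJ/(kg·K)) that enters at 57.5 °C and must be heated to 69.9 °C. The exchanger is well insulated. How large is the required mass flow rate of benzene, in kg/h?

Heat released by hot stream: Q = 1530 × 5.19 × (225 − 177) = 381150 kJ/h
Energy balance on cold side (adiabatic exchanger): Q = ṁ_c·Cp_c·(T_c,out − T_c,in)
ṁ_c = 381150 / [1.74 × (69.9 − 57.5)] = 17666 kg/h

ṁ_c = 17700 kg/h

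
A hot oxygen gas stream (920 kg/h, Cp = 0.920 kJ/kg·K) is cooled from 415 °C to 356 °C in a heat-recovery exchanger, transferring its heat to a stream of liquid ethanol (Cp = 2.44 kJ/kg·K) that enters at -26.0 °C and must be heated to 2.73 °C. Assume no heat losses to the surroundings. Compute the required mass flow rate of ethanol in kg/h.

Heat released by hot stream: Q = 920 × 0.920 × (415 − 356) = 49938 kJ/h
Energy balance on cold side (adiabatic exchanger): Q = ṁ_c·Cp_c·(T_c,out − T_c,in)
ṁ_c = 49938 / [2.44 × (2.73 − -26.0)] = 712.36 kg/h

ṁ_c = 712 kg/h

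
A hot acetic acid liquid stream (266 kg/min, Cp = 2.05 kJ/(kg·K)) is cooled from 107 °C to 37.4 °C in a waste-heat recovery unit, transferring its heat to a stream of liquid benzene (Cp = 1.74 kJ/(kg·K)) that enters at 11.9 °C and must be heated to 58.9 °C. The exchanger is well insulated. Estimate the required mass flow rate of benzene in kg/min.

Heat released by hot stream: Q = 266 × 2.05 × (107 − 37.4) = 37953 kJ/min
Energy balance on cold side (adiabatic exchanger): Q = ṁ_c·Cp_c·(T_c,out − T_c,in)
ṁ_c = 37953 / [1.74 × (58.9 − 11.9)] = 464.09 kg/min

ṁ_c = 464 kg/min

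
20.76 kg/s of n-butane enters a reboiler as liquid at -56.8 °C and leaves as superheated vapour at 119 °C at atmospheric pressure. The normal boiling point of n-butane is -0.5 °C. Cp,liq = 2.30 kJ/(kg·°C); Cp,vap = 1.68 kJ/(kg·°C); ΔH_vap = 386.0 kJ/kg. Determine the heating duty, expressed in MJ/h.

liquid -56.8→-0.5 °C: 129.49 kJ/kg
vaporisation at -0.5 °C: 386 kJ/kg
vapour -0.5→119 °C: 200.76 kJ/kg
Δh = 129.49 + 386 + 200.76 = 716.25 kJ/kg
Q = ṁ·Δh = 20.76 kg/s × 716.25 kJ/kg = 14869 kJ/s
|Q| = 14869 kW = 53530 MJ/h

Q = 53500 MJ/h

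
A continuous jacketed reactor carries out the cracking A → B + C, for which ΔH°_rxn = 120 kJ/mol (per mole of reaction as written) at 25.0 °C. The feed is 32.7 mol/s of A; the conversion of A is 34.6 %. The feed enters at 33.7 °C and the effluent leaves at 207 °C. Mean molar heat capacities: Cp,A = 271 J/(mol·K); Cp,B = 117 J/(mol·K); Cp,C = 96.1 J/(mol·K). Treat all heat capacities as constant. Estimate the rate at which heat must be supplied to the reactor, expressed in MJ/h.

Extent of reaction ξ = 0.346 × 32.7 = 11.314 mol/s
Reaction term: ξ·ΔH°_rxn = 11.314 × 120 = 1357.7 kJ/s
Sensible, feed 33.7→25 °C: -77.097 kJ/s
Outlet flows (mol/s): A 21.386, B 11.314, C 11.314
Sensible, products 25→207 °C: 1493.6 kJ/s
Q = ΔH = 2774.2 kJ/s = 2774.2 kW
Heat supplied = 9987.2 MJ/h

Q_in = 9990 MJ/h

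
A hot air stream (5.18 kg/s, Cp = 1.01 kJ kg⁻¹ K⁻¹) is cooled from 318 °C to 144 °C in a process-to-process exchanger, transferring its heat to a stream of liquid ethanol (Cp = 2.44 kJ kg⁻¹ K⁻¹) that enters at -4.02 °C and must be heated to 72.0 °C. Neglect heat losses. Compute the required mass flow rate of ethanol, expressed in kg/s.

ṁ_c = 4.91 kg/s

Heat released by hot stream: Q = 5.18 × 1.01 × (318 − 144) = 910.33 kJ/s
Energy balance on cold side (adiabatic exchanger): Q = ṁ_c·Cp_c·(T_c,out − T_c,in)
ṁ_c = 910.33 / [2.44 × (72.0 − -4.02)] = 4.9078 kg/s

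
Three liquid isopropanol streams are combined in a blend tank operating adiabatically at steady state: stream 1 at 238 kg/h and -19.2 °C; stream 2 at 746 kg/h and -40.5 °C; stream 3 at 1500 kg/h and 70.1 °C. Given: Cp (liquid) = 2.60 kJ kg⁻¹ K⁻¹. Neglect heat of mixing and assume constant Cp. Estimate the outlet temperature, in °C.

No heat crosses the boundary, so H_out = H_in.
Σ ṁᵢCp,ᵢTᵢ = 238×2.60×-19.2 + 746×2.60×-40.5 + 1500×2.60×70.1 = 182960
Σ ṁᵢCp,ᵢ = 238×2.60 + 746×2.60 + 1500×2.60 = 6458.4
T_out = 182960 / 6458.4 = 28.328 °C

T_out = 28.3 °C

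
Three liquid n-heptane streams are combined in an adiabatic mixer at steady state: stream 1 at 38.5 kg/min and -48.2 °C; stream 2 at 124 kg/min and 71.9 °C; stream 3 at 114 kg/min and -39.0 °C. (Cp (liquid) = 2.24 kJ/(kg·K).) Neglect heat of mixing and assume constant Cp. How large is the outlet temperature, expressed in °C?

T_out = 9.45 °C

Energy balance with Q = 0: Σ ṁᵢCp,ᵢ(T_out − Tᵢ) = 0
T_out = Σ ṁᵢCp,ᵢTᵢ / Σ ṁᵢCp,ᵢ
      = 5855.1 / 619.36 = 9.4535 °C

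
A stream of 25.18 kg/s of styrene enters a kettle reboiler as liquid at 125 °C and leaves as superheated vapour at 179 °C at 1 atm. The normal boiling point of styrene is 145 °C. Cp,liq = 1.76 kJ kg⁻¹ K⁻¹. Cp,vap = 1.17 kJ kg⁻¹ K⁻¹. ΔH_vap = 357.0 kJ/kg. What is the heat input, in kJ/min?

Q = 653000 kJ/min

liquid 125→145 °C: 35.2 kJ/kg
vaporisation at 145 °C: 357 kJ/kg
vapour 145→179 °C: 39.78 kJ/kg
Δh = 35.2 + 357 + 39.78 = 431.98 kJ/kg
Q = ṁ·Δh = 25.18 kg/s × 431.98 kJ/kg = 10877 kJ/s
|Q| = 10877 kW = 652640 kJ/min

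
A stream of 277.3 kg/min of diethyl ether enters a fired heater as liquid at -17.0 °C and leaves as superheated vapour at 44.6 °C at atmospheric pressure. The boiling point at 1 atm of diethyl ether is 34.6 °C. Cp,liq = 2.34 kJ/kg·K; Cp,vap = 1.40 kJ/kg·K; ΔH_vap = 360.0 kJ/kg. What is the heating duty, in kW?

Q = 2290 kW

liquid -17.0→34.6 °C: 120.74 kJ/kg
vaporisation at 34.6 °C: 360 kJ/kg
vapour 34.6→44.6 °C: 14 kJ/kg
Δh = 120.74 + 360 + 14 = 494.74 kJ/kg
Q = ṁ·Δh = 277.3 kg/min × 494.74 kJ/kg = 137190 kJ/min
|Q| = 2286.5 kW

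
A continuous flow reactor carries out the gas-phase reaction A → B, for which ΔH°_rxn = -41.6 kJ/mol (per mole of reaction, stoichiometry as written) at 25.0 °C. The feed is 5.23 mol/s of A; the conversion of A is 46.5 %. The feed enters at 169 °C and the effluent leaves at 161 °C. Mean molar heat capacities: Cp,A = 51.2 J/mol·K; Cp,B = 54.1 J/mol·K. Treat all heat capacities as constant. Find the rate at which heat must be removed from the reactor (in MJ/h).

Q_out = 368 MJ/h

Extent of reaction ξ = 0.465 × 5.23 = 2.432 mol/s
Reaction term: ξ·ΔH°_rxn = 2.432 × -41.6 = -101.17 kJ/s
Sensible, feed 169→25 °C: -38.56 kJ/s
Outlet flows (mol/s): A 2.798, B 2.432
Sensible, products 25→161 °C: 37.377 kJ/s
Q = ΔH = -102.35 kJ/s = -102.35 kW
Heat removed = 368.47 MJ/h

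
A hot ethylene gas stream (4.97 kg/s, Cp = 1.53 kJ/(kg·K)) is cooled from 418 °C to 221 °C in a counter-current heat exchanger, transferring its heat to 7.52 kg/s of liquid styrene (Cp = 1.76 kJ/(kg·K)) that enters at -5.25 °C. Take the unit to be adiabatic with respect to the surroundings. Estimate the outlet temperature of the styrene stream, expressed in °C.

Heat released by hot stream: Q = 4.97 × 1.53 × (418 − 221) = 1498 kJ/s
Energy balance on cold side (adiabatic exchanger): Q = ṁ_c·Cp_c·(T_c,out − T_c,in)
T_c,out = -5.25 + 1498/(7.52 × 1.76) = 107.93 °C

T_c,out = 108 °C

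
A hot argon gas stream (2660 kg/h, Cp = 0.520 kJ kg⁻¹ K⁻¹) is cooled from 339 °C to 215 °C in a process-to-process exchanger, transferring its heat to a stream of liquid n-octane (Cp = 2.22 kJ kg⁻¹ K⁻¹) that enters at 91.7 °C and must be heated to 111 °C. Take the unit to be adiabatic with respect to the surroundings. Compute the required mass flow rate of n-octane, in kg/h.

ṁ_c = 4000 kg/h

Heat released by hot stream: Q = 2660 × 0.520 × (339 − 215) = 171520 kJ/h
Energy balance on cold side (adiabatic exchanger): Q = ṁ_c·Cp_c·(T_c,out − T_c,in)
ṁ_c = 171520 / [2.22 × (111 − 91.7)] = 4003.1 kg/h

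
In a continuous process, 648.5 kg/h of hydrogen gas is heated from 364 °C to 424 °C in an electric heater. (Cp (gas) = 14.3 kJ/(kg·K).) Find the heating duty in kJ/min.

Q = ṁ·Cp·ΔT = 648.5 × 14.3 × (424 − 364) = 556410 kJ/h
Converting: 556410 / 3600 s = 154.56 kW
Heating duty = 9273.6 kJ/min

Q = 9270 kJ/min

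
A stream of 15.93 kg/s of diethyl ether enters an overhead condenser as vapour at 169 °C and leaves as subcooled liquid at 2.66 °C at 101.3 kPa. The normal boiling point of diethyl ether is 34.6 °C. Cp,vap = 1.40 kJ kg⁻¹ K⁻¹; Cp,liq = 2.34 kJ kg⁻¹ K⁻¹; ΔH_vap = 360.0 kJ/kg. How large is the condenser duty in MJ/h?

vapour 169→34.6 °C: -188.16 kJ/kg
condensation at 34.6 °C: -360 kJ/kg
liquid 34.6→2.66 °C: -74.74 kJ/kg
Δh = -188.16 + -360 + -74.74 = -622.9 kJ/kg
Q = ṁ·Δh = 15.93 kg/s × -622.9 kJ/kg = -9922.8 kJ/s
|Q| = 9922.8 kW = 35722 MJ/h

Q_c = 35700 MJ/h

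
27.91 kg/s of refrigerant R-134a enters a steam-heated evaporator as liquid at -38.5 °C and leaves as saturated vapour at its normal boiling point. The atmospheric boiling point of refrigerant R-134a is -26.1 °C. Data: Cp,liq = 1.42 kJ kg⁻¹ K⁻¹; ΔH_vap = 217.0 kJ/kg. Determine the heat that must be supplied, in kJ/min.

Q = 393000 kJ/min

liquid -38.5→-26.1 °C: 17.608 kJ/kg
vaporisation at -26.1 °C: 217 kJ/kg
Δh = 17.608 + 217 = 234.61 kJ/kg
Q = ṁ·Δh = 27.91 kg/s × 234.61 kJ/kg = 6547.9 kJ/s
|Q| = 6547.9 kW = 392870 kJ/min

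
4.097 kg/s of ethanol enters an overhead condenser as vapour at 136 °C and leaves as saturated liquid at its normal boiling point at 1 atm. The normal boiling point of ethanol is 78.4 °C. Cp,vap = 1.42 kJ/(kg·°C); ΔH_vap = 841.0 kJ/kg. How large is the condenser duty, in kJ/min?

Q_c = 227000 kJ/min

vapour 136→78.4 °C: -81.792 kJ/kg
condensation at 78.4 °C: -841 kJ/kg
Δh = -81.792 + -841 = -922.79 kJ/kg
Q = ṁ·Δh = 4.097 kg/s × -922.79 kJ/kg = -3780.7 kJ/s
|Q| = 3780.7 kW = 226840 kJ/min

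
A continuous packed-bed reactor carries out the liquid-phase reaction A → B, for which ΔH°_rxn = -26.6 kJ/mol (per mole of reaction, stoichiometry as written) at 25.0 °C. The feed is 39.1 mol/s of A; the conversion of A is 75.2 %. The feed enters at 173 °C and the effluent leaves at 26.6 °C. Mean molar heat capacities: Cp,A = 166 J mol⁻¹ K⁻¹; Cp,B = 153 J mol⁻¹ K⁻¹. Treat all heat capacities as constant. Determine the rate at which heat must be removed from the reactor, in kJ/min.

Q_out = 104000 kJ/min

Extent of reaction ξ = 0.752 × 39.1 = 29.403 mol/s
Reaction term: ξ·ΔH°_rxn = 29.403 × -26.6 = -782.13 kJ/s
Sensible, feed 173→25 °C: -960.61 kJ/s
Outlet flows (mol/s): A 9.6968, B 29.403
Sensible, products 25→26.6 °C: 9.7734 kJ/s
Q = ΔH = -1733 kJ/s = -1733 kW
Heat removed = 103980 kJ/min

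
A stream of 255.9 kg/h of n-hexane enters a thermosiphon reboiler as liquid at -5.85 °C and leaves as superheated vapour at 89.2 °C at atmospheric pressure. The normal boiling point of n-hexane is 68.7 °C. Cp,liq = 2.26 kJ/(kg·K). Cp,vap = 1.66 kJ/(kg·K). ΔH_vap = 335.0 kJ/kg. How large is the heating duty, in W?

Q = 38200 W

liquid -5.85→68.7 °C: 168.48 kJ/kg
vaporisation at 68.7 °C: 335 kJ/kg
vapour 68.7→89.2 °C: 34.03 kJ/kg
Δh = 168.48 + 335 + 34.03 = 537.51 kJ/kg
Q = ṁ·Δh = 255.9 kg/h × 537.51 kJ/kg = 137550 kJ/h
|Q| = 38.208 kW = 38208 W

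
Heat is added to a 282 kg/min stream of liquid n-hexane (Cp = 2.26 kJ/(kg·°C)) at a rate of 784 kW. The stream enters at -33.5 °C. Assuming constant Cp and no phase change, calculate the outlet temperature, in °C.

T_out = 40.3 °C

Q = 784 kW = 47040 kJ/min
ΔT = Q/(ṁ·Cp) = 47040/(282×2.26) = 73.809 K
T_out = -33.5 + 73.809 = 40.309 °C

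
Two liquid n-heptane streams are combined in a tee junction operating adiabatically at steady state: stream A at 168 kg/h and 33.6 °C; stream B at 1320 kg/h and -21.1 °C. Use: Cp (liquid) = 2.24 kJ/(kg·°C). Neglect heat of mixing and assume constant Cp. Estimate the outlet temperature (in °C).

T_out = -14.9 °C

No heat crosses the boundary, so H_out = H_in.
T_out = Σ ṁᵢCp,ᵢTᵢ / Σ ṁᵢCp,ᵢ
      = -49744 / 3333.1 = -14.924 °C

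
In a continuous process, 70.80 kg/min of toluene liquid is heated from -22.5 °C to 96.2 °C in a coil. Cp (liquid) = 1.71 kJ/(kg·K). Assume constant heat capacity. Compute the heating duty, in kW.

Q = ṁ·Cp·ΔT = 70.80 × 1.71 × (96.2 − -22.5) = 14371 kJ/min
Converting: 14371 / 60 s = 239.51 kW

Q = 240 kW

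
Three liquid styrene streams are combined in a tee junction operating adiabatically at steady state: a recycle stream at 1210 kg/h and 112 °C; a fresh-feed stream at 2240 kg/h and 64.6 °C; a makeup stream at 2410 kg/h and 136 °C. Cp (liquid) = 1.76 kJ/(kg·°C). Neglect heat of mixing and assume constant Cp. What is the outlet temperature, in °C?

No heat crosses the boundary, so H_out = H_in.
T_out = Σ ṁᵢCp,ᵢTᵢ / Σ ṁᵢCp,ᵢ
      = 1.0701e+06 / 10314 = 103.75 °C

T_out = 104 °C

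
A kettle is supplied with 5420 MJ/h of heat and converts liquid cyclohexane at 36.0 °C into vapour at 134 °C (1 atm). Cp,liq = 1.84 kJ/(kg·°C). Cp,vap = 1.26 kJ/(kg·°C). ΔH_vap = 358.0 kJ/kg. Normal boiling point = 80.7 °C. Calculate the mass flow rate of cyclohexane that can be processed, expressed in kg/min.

Δh = 1.84×(80.7−36.0) + 358.0 + 1.26×(134−80.7) = 507.41 kJ/kg
Q = 5420 MJ/h = 1505.6 kJ/s = 90333 kJ/min
ṁ = Q/Δh = 90333 / 507.41 = 178.03 kg/min

ṁ = 178 kg/min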